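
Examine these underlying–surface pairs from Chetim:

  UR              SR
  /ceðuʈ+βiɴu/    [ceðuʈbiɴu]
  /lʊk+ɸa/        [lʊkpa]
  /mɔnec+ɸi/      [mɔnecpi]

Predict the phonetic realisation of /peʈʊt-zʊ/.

[peʈʊtdʊ]

The data show progressive manner assimilation: /β/ → [b] after /ʈ/; /ɸ/ → [p] after /k/; /ɸ/ → [p] after /c/. In each pair only manner changes, matching the preceding consonant, while place and voice stay constant.
/z/ is a voiced alveolar fricative. The preceding trigger /t/ is a stop, so /z/ must become a stop as well.
The voiced alveolar stop is [d], so /z/ → [d].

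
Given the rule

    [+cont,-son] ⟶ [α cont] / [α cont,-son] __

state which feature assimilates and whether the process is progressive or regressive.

The rule copies [cont] (continuancy) from the environment onto the target fricatives; since [±cont] encodes the stop/fricative manner contrast, the assimilating dimension is manner.
The conditioning segment sits to the left of the focus bar, meaning the trigger precedes the segment that changes — progressive assimilation.

progressive manner assimilation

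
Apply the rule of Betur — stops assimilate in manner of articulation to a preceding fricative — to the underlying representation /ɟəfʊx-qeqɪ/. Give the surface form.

[ɟəfʊxχeqɪ]

The rule targets /q/ (voiceless uvular stop), which sits after the trigger /x/ (fricative).
The voiceless uvular fricative is [χ], so /q/ → [χ].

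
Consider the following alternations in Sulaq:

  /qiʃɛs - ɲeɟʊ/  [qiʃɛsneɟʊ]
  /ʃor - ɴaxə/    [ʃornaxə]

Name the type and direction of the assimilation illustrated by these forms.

Underlying /ɲ/ is realised as [n] next to /s/; /s/ itself does not change.
The change palatal → alveolar matches the place of the preceding /s/, identifying this as place assimilation.
Manner and voice are unchanged, so the assimilation is partial, not total.
The same holds elsewhere in the data: /ɴ/ → [n] after /r/ (uvular → alveolar, matching alveolar) — only place changes, and always toward the preceding segment.
The trigger is the preceding segment, so the direction is progressive (perseverative).

progressive place assimilation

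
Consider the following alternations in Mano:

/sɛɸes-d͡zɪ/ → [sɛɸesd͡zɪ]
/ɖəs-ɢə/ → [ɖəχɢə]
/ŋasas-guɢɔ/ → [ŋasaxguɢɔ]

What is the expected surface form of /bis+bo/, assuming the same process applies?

[biɸbo]

The data show regressive place assimilation: /s/ → [χ] before /ɢ/; /s/ → [x] before /g/. In each pair only place changes, matching the following consonant, while manner and voice stay constant.
No alternation appears in [sɛɸesd͡zɪ]: there the adjacent consonants already agree in place (/s/ and /d͡z/ are both alveolar), so this form is consistent with the same rule.
The rule targets /s/ (voiceless alveolar fricative), which sits before the trigger /b/ (bilabial).
Changing only its place to bilabial gives [ɸ] — the voiceless bilabial fricative.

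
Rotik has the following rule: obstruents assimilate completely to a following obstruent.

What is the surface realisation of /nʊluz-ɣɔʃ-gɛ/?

/z/ is the segment targeted by the rule; it sits immediately before /ɣ/, so it assimilates completely and surfaces as [ɣ].
At the second juncture, /ʃ/ likewise becomes [g] adjacent to /g/.

[nʊluɣɣɔggɛ]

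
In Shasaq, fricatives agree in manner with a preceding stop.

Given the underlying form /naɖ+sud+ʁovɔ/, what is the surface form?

[naɖtudɢovɔ]

The rule targets /s/ (voiceless alveolar fricative), which sits after the trigger /ɖ/ (stop).
A voiceless alveolar stop is [t], so the surface segment is [t].
At the second juncture, /ʁ/ likewise becomes [ɢ] adjacent to /d/.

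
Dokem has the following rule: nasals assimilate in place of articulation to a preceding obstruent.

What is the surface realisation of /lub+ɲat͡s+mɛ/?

[lubmat͡snɛ]

The rule targets /ɲ/ (voiced palatal nasal), which sits after the trigger /b/ (bilabial).
The voiced bilabial nasal is [m], so /ɲ/ → [m].
At the second juncture, /m/ likewise becomes [n] adjacent to /t͡s/.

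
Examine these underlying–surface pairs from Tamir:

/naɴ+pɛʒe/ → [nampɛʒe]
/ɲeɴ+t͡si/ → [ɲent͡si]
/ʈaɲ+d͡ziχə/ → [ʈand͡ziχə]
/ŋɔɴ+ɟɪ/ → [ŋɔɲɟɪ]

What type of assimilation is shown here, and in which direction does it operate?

regressive place assimilation

Underlying /ɴ/ is realised as [m] next to /p/; /p/ itself does not change.
The change uvular → bilabial matches the place of the following /p/, identifying this as place assimilation.
Manner and voice are unchanged, so the assimilation is partial, not total.
Checking the remaining alternations: /ɴ/ → [n] before /t͡s/ (uvular → alveolar, matching alveolar); /ɲ/ → [n] before /d͡z/ (palatal → alveolar, matching alveolar); /ɴ/ → [ɲ] before /ɟ/ (uvular → palatal, matching palatal) — only place changes, and always toward the following segment.
Since the segment that changes precedes the conditioning segment, the assimilation is regressive.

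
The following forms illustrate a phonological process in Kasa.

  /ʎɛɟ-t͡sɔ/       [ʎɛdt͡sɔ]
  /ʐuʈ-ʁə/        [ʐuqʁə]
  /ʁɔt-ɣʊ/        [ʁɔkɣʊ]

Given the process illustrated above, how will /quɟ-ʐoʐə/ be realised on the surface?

The data show regressive place assimilation: /ɟ/ → [d] before /t͡s/; /ʈ/ → [q] before /ʁ/; /t/ → [k] before /ɣ/. In each pair only place changes, matching the following consonant, while manner and voice stay constant.
/ɟ/ is a voiced palatal stop. The following trigger /ʐ/ is retroflex, so /ɟ/ must become retroflex as well.
The voiced retroflex stop is [ɖ], so /ɟ/ → [ɖ].

[quɖʐoʐə]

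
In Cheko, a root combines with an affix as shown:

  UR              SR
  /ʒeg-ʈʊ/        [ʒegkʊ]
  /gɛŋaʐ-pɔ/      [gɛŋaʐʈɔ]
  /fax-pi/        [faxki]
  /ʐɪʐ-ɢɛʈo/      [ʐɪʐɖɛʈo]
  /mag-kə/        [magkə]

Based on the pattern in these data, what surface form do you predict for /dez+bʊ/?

The data show progressive place assimilation: /ʈ/ → [k] after /g/; /p/ → [ʈ] after /ʐ/; /p/ → [k] after /x/; /ɢ/ → [ɖ] after /ʐ/. In each pair only place changes, matching the preceding consonant, while manner and voice stay constant.
Nothing changes in [magkə]: there the adjacent consonants already agree in place (/k/ and /g/ are both velar), so this form is consistent with the same rule.
/b/ is a voiced bilabial stop. The preceding trigger /z/ is alveolar, so /b/ must become alveolar as well.
A voiced alveolar stop is [d], so the surface segment is [d].

[dezdʊ]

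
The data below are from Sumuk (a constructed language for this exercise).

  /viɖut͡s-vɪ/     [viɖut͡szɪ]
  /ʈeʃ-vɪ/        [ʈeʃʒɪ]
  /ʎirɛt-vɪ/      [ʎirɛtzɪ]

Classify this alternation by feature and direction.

The segment that alternates is /v/, which surfaces as [z] when adjacent to /t͡s/.
/v/ is labiodental while /t͡s/ is alveolar; the output [z] is alveolar, matching the trigger — so the feature that spreads is place.
Manner and voice are unchanged, so the assimilation is partial, not total.
Checking the remaining alternations: /v/ → [ʒ] after /ʃ/ (labiodental → postalveolar, matching postalveolar); /v/ → [z] after /t/ (labiodental → alveolar, matching alveolar) — only place changes, and always toward the preceding segment.
The trigger is the preceding segment, so the direction is progressive (perseverative).

progressive place assimilation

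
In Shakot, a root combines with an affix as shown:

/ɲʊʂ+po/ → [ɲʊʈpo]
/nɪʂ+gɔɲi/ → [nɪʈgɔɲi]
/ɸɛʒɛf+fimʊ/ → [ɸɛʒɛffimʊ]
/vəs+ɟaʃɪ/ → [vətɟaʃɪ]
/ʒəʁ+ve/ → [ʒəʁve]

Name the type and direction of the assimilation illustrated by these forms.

regressive manner assimilation

The segment that alternates is /ʂ/, which surfaces as [ʈ] when adjacent to /p/.
The change fricative → stop matches the manner of the following /p/, identifying this as manner assimilation.
Place and voice are unchanged, so the assimilation is partial, not total.
Checking the remaining alternations: /ʂ/ → [ʈ] before /g/ (fricative → stop, matching a stop); /s/ → [t] before /ɟ/ (fricative → stop, matching a stop) — only manner changes, and always toward the following segment.
Nothing changes in [ɸɛʒɛffimʊ], [ʒəʁve]: there the adjacent consonants already agree in manner (/f/ and /f/ are both fricatives; /ʁ/ and /v/ are both fricatives), so these forms are consistent with the same rule.
Since the segment that changes precedes the conditioning segment, the assimilation is regressive.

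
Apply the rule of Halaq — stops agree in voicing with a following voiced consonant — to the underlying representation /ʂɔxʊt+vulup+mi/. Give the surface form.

[ʂɔxʊdvulubmi]

The rule targets /t/ (voiceless alveolar stop), which sits before the trigger /v/ (voiced).
Changing only its voicing to voiced gives [d] — the voiced alveolar stop.
The same rule applies at the second boundary: /p/ → [b] next to /m/.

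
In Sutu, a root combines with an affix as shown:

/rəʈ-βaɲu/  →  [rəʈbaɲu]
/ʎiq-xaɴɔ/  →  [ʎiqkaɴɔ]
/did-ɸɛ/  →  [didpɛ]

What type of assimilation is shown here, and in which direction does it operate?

progressive manner assimilation

Comparing underlying and surface forms, /β/ → [b] is the alternation; the neighbouring /ʈ/ is constant.
/β/ is a fricative while /ʈ/ is a stop; the output [b] is a stop, matching the trigger — so the feature that spreads is manner.
Place and voice are unchanged, so the assimilation is partial, not total.
The same holds elsewhere in the data: /x/ → [k] after /q/ (fricative → stop, matching a stop); /ɸ/ → [p] after /d/ (fricative → stop, matching a stop) — only manner changes, and always toward the preceding segment.
Since the segment that changes follows the conditioning segment, the assimilation is progressive.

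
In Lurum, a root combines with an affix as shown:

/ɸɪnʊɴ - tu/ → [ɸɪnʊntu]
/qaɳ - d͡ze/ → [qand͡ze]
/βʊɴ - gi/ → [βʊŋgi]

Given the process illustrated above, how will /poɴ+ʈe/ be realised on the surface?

The data show regressive place assimilation: /ɴ/ → [n] before /t/; /ɳ/ → [n] before /d͡z/; /ɴ/ → [ŋ] before /g/. In each pair only place changes, matching the following consonant, while manner and voice stay constant.
/ɴ/ is a voiced uvular nasal. The following trigger /ʈ/ is retroflex, so /ɴ/ must become retroflex as well.
A voiced retroflex nasal is [ɳ], so the surface segment is [ɳ].

[poɳʈe]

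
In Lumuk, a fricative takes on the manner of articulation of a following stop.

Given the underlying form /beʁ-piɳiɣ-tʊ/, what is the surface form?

[beɢpiɳigtʊ]

/ʁ/ is a voiced uvular fricative. The following trigger /p/ is a stop, so /ʁ/ must become a stop as well.
A voiced uvular stop is [ɢ], so the surface segment is [ɢ].
At the second juncture, /ɣ/ likewise becomes [g] adjacent to /t/.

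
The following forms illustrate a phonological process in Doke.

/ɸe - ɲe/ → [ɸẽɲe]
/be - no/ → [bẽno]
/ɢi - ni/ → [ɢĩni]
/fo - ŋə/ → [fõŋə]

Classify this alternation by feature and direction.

regressive nasality assimilation (vowel nasalisation)

The vowel /e/ surfaces as nasalised [ẽ] next to the following nasal /ɲ/ — it has acquired the [+nasal] feature of its neighbour.
The other forms show the same pattern: /e/ → [ẽ] before /n/; /i/ → [ĩ] before /n/; /o/ → [õ] before /ŋ/ — each time a vowel is nasalised next to a following nasal.
Because the conditioning nasal is to the right of the vowel that changes, the process is regressive (anticipatory).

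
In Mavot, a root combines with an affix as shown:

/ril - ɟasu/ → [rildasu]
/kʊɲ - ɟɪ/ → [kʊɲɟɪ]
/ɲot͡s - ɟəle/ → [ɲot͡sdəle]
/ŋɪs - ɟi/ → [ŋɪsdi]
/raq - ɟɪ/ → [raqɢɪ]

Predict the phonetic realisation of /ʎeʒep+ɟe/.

The data show progressive place assimilation: /ɟ/ → [d] after /l/; /ɟ/ → [d] after /t͡s/; /ɟ/ → [d] after /s/; /ɟ/ → [ɢ] after /q/. In each pair only place changes, matching the preceding consonant, while manner and voice stay constant.
No alternation appears in [kʊɲɟɪ]: there the adjacent consonants already agree in place (/ɟ/ and /ɲ/ are both palatal), so this form is consistent with the same rule.
The rule targets /ɟ/ (voiced palatal stop), which sits after the trigger /p/ (bilabial).
The voiced bilabial stop is [b], so /ɟ/ → [b].

[ʎeʒepbe]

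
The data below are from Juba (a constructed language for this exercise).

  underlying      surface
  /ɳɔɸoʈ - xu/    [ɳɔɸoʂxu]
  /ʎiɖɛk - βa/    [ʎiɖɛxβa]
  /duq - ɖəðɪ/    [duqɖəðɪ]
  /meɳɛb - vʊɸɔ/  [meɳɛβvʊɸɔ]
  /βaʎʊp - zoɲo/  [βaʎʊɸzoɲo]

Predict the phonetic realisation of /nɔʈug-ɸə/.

The data show regressive manner assimilation: /ʈ/ → [ʂ] before /x/; /k/ → [x] before /β/; /b/ → [β] before /v/; /p/ → [ɸ] before /z/. In each pair only manner changes, matching the following consonant, while place and voice stay constant.
No alternation appears in [duqɖəðɪ]: there the adjacent consonants already agree in manner (/q/ and /ɖ/ are both stops), so this form is consistent with the same rule.
/g/ is a voiced velar stop. The following trigger /ɸ/ is a fricative, so /g/ must become a fricative as well.
A voiced velar fricative is [ɣ], so the surface segment is [ɣ].

[nɔʈuɣɸə]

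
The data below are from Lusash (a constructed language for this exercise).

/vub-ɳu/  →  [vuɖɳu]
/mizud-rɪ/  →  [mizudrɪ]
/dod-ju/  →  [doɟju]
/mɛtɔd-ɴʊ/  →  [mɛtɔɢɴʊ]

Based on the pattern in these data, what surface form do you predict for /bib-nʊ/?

[bidnʊ]

The data show regressive place assimilation: /b/ → [ɖ] before /ɳ/; /d/ → [ɟ] before /j/; /d/ → [ɢ] before /ɴ/. In each pair only place changes, matching the following consonant, while manner and voice stay constant.
Nothing changes in [mizudrɪ]: there the adjacent consonants already agree in place (/d/ and /r/ are both alveolar), so this form is consistent with the same rule.
The rule targets /b/ (voiced bilabial stop), which sits before the trigger /n/ (alveolar).
The voiced alveolar stop is [d], so /b/ → [d].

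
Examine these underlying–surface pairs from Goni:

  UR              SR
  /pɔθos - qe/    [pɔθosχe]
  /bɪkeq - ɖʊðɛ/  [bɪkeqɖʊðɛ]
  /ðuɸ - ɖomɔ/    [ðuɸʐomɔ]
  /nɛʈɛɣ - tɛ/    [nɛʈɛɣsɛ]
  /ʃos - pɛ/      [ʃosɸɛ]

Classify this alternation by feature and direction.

The segment that alternates is /q/, which surfaces as [χ] when adjacent to /s/.
/q/ is a stop while /s/ is a fricative; the output [χ] is a fricative, matching the trigger — so the feature that spreads is manner.
Place and voice are unchanged, so the assimilation is partial, not total.
The same holds elsewhere in the data: /ɖ/ → [ʐ] after /ɸ/ (stop → fricative, matching a fricative); /t/ → [s] after /ɣ/ (stop → fricative, matching a fricative); /p/ → [ɸ] after /s/ (stop → fricative, matching a fricative) — only manner changes, and always toward the preceding segment.
No alternation appears in [bɪkeqɖʊðɛ]: there the adjacent consonants already agree in manner (/ɖ/ and /q/ are both stops), so this form is consistent with the same rule.
Since the segment that changes follows the conditioning segment, the assimilation is progressive.

progressive manner assimilation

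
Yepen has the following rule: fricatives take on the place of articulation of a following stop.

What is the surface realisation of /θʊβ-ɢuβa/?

/β/ is a voiced bilabial fricative. The following trigger /ɢ/ is uvular, so /β/ must become uvular as well.
Changing only its place to uvular gives [ʁ] — the voiced uvular fricative.

[θʊʁɢuβa]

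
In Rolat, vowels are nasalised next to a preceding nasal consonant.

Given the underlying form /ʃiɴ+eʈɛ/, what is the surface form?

/e/ sits next to the nasal /ɴ/ and is therefore nasalised to [ẽ].

[ʃiɴẽʈɛ]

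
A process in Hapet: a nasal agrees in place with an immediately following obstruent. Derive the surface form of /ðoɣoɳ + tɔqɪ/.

[ðoɣontɔqɪ]

The rule targets /ɳ/ (voiced retroflex nasal), which sits before the trigger /t/ (alveolar).
A voiced alveolar nasal is [n], so the surface segment is [n].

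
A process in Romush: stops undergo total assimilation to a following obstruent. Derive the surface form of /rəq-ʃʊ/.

[rəʃʃʊ]

/q/ is the segment targeted by the rule; it sits immediately before /ʃ/, so it assimilates completely and surfaces as [ʃ].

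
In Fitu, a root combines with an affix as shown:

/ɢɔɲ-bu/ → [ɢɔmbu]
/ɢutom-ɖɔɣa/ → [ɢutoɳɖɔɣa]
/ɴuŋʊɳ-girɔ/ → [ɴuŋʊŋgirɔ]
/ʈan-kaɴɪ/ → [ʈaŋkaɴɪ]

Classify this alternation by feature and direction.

regressive place assimilation

The segment that alternates is /ɲ/, which surfaces as [m] when adjacent to /b/.
The change palatal → bilabial matches the place of the following /b/, identifying this as place assimilation.
Manner and voice are unchanged, so the assimilation is partial, not total.
The other alternating forms pattern the same way: /m/ → [ɳ] before /ɖ/ (bilabial → retroflex, matching retroflex); /ɳ/ → [ŋ] before /g/ (retroflex → velar, matching velar); /n/ → [ŋ] before /k/ (alveolar → velar, matching velar) — only place changes, and always toward the following segment.
The trigger is the following segment, so the direction is regressive (anticipatory).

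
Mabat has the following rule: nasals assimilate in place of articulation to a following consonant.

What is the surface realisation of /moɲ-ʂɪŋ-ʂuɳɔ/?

[moɳʂɪɳʂuɳɔ]

The rule targets /ɲ/ (voiced palatal nasal), which sits before the trigger /ʂ/ (retroflex).
A voiced retroflex nasal is [ɳ], so the surface segment is [ɳ].
At the second juncture, /ŋ/ likewise becomes [ɳ] adjacent to /ʂ/.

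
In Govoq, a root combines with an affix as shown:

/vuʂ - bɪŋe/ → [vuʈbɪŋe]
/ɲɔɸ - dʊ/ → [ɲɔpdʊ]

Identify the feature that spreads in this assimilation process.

The segment that alternates is /ʂ/, which surfaces as [ʈ] when adjacent to /b/.
/ʂ/ is a fricative while /b/ is a stop; the output [ʈ] is a stop, matching the trigger — so the feature that spreads is manner.
Checking the remaining alternation: /ɸ/ → [p] before /d/ (fricative → stop, matching a stop) — only manner changes, and always toward the following segment.

manner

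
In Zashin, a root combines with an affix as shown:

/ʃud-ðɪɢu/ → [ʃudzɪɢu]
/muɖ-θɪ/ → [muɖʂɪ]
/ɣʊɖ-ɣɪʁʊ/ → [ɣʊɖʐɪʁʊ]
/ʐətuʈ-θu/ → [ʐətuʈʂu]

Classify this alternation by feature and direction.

Comparing underlying and surface forms, /ð/ → [z] is the alternation; the neighbouring /d/ is constant.
/ð/ is dental while /d/ is alveolar; the output [z] is alveolar, matching the trigger — so the feature that spreads is place.
Manner and voice are unchanged, so the assimilation is partial, not total.
Checking the remaining alternations: /θ/ → [ʂ] after /ɖ/ (dental → retroflex, matching retroflex); /ɣ/ → [ʐ] after /ɖ/ (velar → retroflex, matching retroflex); /θ/ → [ʂ] after /ʈ/ (dental → retroflex, matching retroflex) — only place changes, and always toward the preceding segment.
Since the segment that changes follows the conditioning segment, the assimilation is progressive.

progressive place assimilation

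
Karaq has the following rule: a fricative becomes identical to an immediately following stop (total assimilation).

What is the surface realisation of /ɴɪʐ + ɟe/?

/ʐ/ is the segment targeted by the rule; it sits immediately before /ɟ/, so it assimilates completely and surfaces as [ɟ].

[ɴɪɟɟe]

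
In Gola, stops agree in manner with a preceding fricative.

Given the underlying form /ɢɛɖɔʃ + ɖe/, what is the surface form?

/ɖ/ is a voiced retroflex stop. The preceding trigger /ʃ/ is a fricative, so /ɖ/ must become a fricative as well.
A voiced retroflex fricative is [ʐ], so the surface segment is [ʐ].

[ɢɛɖɔʃʐe]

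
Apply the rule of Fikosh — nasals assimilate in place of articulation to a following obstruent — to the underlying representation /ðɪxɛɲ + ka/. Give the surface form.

[ðɪxɛŋka]

/ɲ/ is a voiced palatal nasal. The following trigger /k/ is velar, so /ɲ/ must become velar as well.
A voiced velar nasal is [ŋ], so the surface segment is [ŋ].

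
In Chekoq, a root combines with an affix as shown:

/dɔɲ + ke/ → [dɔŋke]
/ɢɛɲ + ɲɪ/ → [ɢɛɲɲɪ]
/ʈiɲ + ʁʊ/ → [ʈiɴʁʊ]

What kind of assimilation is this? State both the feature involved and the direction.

The segment that alternates is /ɲ/, which surfaces as [ŋ] when adjacent to /k/.
/ɲ/ is palatal while /k/ is velar; the output [ŋ] is velar, matching the trigger — so the feature that spreads is place.
Manner and voice are unchanged, so the assimilation is partial, not total.
The same holds elsewhere in the data: /ɲ/ → [ɴ] before /ʁ/ (palatal → uvular, matching uvular) — only place changes, and always toward the following segment.
Nothing changes in [ɢɛɲɲɪ]: there the adjacent consonants already agree in place (/ɲ/ and /ɲ/ are both palatal), so this form is consistent with the same rule.
The trigger is the following segment, so the direction is regressive (anticipatory).

regressive place assimilation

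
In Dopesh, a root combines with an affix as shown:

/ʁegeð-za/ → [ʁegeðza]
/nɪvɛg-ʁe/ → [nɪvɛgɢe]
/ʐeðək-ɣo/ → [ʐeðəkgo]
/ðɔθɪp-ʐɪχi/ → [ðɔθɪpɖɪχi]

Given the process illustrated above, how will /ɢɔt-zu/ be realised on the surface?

[ɢɔtdu]

The data show progressive manner assimilation: /ʁ/ → [ɢ] after /g/; /ɣ/ → [g] after /k/; /ʐ/ → [ɖ] after /p/. In each pair only manner changes, matching the preceding consonant, while place and voice stay constant.
No alternation appears in [ʁegeðza]: there the adjacent consonants already agree in manner (/z/ and /ð/ are both fricatives), so this form is consistent with the same rule.
The rule targets /z/ (voiced alveolar fricative), which sits after the trigger /t/ (stop).
A voiced alveolar stop is [d], so the surface segment is [d].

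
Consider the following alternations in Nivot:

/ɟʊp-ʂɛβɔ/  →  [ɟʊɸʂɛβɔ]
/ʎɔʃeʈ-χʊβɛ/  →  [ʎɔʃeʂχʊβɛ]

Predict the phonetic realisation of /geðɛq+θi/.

The data show regressive manner assimilation: /p/ → [ɸ] before /ʂ/; /ʈ/ → [ʂ] before /χ/. In each pair only manner changes, matching the following consonant, while place and voice stay constant.
The rule targets /q/ (voiceless uvular stop), which sits before the trigger /θ/ (fricative).
A voiceless uvular fricative is [χ], so the surface segment is [χ].

[geðɛχθi]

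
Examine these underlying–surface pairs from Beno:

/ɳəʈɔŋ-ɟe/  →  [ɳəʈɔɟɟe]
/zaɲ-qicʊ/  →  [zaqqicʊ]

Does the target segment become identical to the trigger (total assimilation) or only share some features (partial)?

total assimilation

The segment that alternates is /ŋ/, which surfaces as [ɟ] when adjacent to /ɟ/.
The output [ɟ] is identical to the trigger /ɟ/ — every feature (place, manner, voicing) has been copied — so this is total assimilation.
The other form behaves the same way: /ɲ/ → [q] before /q/ — in each case the output is a copy of the following consonant.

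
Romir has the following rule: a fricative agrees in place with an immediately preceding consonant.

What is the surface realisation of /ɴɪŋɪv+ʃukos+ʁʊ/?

The rule targets /ʃ/ (voiceless postalveolar fricative), which sits after the trigger /v/ (labiodental).
The voiceless labiodental fricative is [f], so /ʃ/ → [f].
The same rule applies at the second boundary: /ʁ/ → [z] next to /s/.

[ɴɪŋɪvfukoszʊ]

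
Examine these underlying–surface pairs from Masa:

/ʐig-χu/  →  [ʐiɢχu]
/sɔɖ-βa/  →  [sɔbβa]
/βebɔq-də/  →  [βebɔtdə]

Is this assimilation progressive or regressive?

regressive

The segment that alternates is /g/, which surfaces as [ɢ] when adjacent to /χ/.
The change velar → uvular matches the place of the following /χ/, identifying this as place assimilation.
Checking the remaining alternations: /ɖ/ → [b] before /β/ (retroflex → bilabial, matching bilabial); /q/ → [t] before /d/ (uvular → alveolar, matching alveolar) — only place changes, and always toward the following segment.
Since the segment that changes precedes the conditioning segment, the assimilation is regressive.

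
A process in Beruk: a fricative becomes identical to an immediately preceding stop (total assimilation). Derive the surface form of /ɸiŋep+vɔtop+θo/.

/v/ is the segment targeted by the rule; it sits immediately after /p/, so it assimilates completely and surfaces as [p].
The same rule applies at the second boundary: /θ/ → [p] next to /p/.

[ɸiŋeppɔtoppo]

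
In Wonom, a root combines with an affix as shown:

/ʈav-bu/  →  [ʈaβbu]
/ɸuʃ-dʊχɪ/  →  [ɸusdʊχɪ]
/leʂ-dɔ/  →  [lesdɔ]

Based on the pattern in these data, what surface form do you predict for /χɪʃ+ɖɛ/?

The data show regressive place assimilation: /v/ → [β] before /b/; /ʃ/ → [s] before /d/; /ʂ/ → [s] before /d/. In each pair only place changes, matching the following consonant, while manner and voice stay constant.
/ʃ/ is a voiceless postalveolar fricative. The following trigger /ɖ/ is retroflex, so /ʃ/ must become retroflex as well.
The voiceless retroflex fricative is [ʂ], so /ʃ/ → [ʂ].

[χɪʂɖɛ]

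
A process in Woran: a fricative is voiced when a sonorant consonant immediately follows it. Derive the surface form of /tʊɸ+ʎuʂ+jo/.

/ɸ/ is a voiceless bilabial fricative. The following trigger /ʎ/ is voiced, so /ɸ/ must become voiced as well.
Changing only its voicing to voiced gives [β] — the voiced bilabial fricative.
At the second juncture, /ʂ/ likewise becomes [ʐ] adjacent to /j/.

[tʊβʎuʐjo]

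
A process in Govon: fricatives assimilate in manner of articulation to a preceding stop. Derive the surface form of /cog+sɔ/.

/s/ is a voiceless alveolar fricative. The preceding trigger /g/ is a stop, so /s/ must become a stop as well.
The voiceless alveolar stop is [t], so /s/ → [t].

[cogtɔ]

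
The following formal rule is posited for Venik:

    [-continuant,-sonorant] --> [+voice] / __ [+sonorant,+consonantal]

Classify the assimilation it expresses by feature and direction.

regressive voicing assimilation

The target ([-continuant,-sonorant], stops) acquires [+voice] next to a sonorant consonant ([+sonorant,+consonantal]) — it takes on the voicing of its neighbour, so the feature that spreads is voicing.
The conditioning segment sits to the right of the focus bar, meaning the trigger follows the segment that changes — regressive assimilation.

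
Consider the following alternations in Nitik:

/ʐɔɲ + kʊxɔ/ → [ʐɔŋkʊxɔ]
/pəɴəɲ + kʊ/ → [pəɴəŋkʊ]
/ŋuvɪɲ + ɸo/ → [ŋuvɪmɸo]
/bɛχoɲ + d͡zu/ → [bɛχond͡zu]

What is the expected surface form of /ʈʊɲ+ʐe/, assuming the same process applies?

[ʈʊɳʐe]

The data show regressive place assimilation: /ɲ/ → [ŋ] before /k/; /ɲ/ → [m] before /ɸ/; /ɲ/ → [n] before /d͡z/. In each pair only place changes, matching the following consonant, while manner and voice stay constant.
The rule targets /ɲ/ (voiced palatal nasal), which sits before the trigger /ʐ/ (retroflex).
A voiced retroflex nasal is [ɳ], so the surface segment is [ɳ].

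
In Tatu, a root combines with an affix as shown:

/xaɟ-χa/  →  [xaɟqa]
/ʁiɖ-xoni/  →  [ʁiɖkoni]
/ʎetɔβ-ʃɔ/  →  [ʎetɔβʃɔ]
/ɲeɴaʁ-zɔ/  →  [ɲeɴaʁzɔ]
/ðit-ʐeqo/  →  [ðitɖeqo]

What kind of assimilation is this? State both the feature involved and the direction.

progressive manner assimilation

Underlying /χ/ is realised as [q] next to /ɟ/; /ɟ/ itself does not change.
/χ/ is a fricative while /ɟ/ is a stop; the output [q] is a stop, matching the trigger — so the feature that spreads is manner.
Place and voice are unchanged, so the assimilation is partial, not total.
The same holds elsewhere in the data: /x/ → [k] after /ɖ/ (fricative → stop, matching a stop); /ʐ/ → [ɖ] after /t/ (fricative → stop, matching a stop) — only manner changes, and always toward the preceding segment.
Nothing changes in [ʎetɔβʃɔ], [ɲeɴaʁzɔ]: there the adjacent consonants already agree in manner (/ʃ/ and /β/ are both fricatives; /z/ and /ʁ/ are both fricatives), so these forms are consistent with the same rule.
Since the segment that changes follows the conditioning segment, the assimilation is progressive.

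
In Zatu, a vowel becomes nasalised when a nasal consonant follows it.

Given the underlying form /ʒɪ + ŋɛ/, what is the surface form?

The vowel /ɪ/ is adjacent to the following nasal /ŋ/, so it acquires [+nasal] and surfaces as [ɪ̃].

[ʒɪ̃ŋɛ]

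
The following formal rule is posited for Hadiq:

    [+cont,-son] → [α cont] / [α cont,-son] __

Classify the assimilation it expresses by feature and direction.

The rule copies [cont] (continuancy) from the environment onto the target fricatives; since [±cont] encodes the stop/fricative manner contrast, the assimilating dimension is manner.
The conditioning segment sits to the left of the focus bar, meaning the trigger precedes the segment that changes — progressive assimilation.

progressive manner assimilation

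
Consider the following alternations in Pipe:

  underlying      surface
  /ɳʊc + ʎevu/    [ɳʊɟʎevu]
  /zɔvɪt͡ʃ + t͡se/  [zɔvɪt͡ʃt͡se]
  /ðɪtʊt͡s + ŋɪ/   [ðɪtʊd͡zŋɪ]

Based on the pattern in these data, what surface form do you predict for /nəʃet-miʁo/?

The data show regressive voicing assimilation: /c/ → [ɟ] before /ʎ/; /t͡s/ → [d͡z] before /ŋ/. In each pair only voicing changes, matching the following consonant, while place and manner stay constant.
No alternation appears in [zɔvɪt͡ʃt͡se]: there the adjacent consonants already agree in voicing (/t͡ʃ/ and /t͡s/ are both voiceless), so this form is consistent with the same rule.
/t/ is a voiceless alveolar stop. The following trigger /m/ is voiced, so /t/ must become voiced as well.
The voiced alveolar stop is [d], so /t/ → [d].

[nəʃedmiʁo]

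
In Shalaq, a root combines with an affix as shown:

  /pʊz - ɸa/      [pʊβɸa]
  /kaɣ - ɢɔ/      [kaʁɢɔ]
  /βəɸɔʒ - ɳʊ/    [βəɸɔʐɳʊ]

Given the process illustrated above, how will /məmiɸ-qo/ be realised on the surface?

[məmiχqo]

The data show regressive place assimilation: /z/ → [β] before /ɸ/; /ɣ/ → [ʁ] before /ɢ/; /ʒ/ → [ʐ] before /ɳ/. In each pair only place changes, matching the following consonant, while manner and voice stay constant.
The rule targets /ɸ/ (voiceless bilabial fricative), which sits before the trigger /q/ (uvular).
Changing only its place to uvular gives [χ] — the voiceless uvular fricative.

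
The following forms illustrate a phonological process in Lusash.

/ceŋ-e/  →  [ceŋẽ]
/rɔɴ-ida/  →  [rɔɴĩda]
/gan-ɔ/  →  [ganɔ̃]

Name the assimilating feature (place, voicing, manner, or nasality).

The vowel /e/ surfaces as nasalised [ẽ] next to the preceding nasal /ŋ/ — it has acquired the [+nasal] feature of its neighbour.
The other forms show the same pattern: /i/ → [ĩ] after /ɴ/; /ɔ/ → [ɔ̃] after /n/ — each time a vowel is nasalised next to a preceding nasal.

nasality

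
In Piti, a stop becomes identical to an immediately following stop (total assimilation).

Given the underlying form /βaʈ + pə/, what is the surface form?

/ʈ/ is the segment targeted by the rule; it sits immediately before /p/, so it assimilates completely and surfaces as [p].

[βappə]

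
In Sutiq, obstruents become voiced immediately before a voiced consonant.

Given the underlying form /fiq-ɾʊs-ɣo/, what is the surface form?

[fiɢɾʊzɣo]

/q/ is a voiceless uvular stop. The following trigger /ɾ/ is voiced, so /q/ must become voiced as well.
The voiced uvular stop is [ɢ], so /q/ → [ɢ].
The same rule applies at the second boundary: /s/ → [z] next to /ɣ/.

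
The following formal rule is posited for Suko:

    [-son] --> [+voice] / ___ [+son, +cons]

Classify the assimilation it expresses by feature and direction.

regressive voicing assimilation

The target ([-son], obstruents) acquires [+voice] next to a sonorant consonant ([+son, +cons]) — it takes on the voicing of its neighbour, so the feature that spreads is voicing.
The conditioning segment sits to the right of the focus bar, meaning the trigger follows the segment that changes — regressive assimilation.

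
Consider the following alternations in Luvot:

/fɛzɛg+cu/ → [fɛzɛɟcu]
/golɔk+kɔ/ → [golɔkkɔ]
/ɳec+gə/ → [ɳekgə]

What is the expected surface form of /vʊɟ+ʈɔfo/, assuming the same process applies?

The data show regressive place assimilation: /g/ → [ɟ] before /c/; /c/ → [k] before /g/. In each pair only place changes, matching the following consonant, while manner and voice stay constant.
Nothing changes in [golɔkkɔ]: there the adjacent consonants already agree in place (/k/ and /k/ are both velar), so this form is consistent with the same rule.
The rule targets /ɟ/ (voiced palatal stop), which sits before the trigger /ʈ/ (retroflex).
A voiced retroflex stop is [ɖ], so the surface segment is [ɖ].

[vʊɖʈɔfo]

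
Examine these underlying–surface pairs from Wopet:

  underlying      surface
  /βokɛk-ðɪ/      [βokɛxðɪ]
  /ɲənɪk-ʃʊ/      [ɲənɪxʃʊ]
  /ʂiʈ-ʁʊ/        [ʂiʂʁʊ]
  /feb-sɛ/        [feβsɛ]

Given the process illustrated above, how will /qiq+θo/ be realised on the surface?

[qiχθo]

The data show regressive manner assimilation: /k/ → [x] before /ð/; /k/ → [x] before /ʃ/; /ʈ/ → [ʂ] before /ʁ/; /b/ → [β] before /s/. In each pair only manner changes, matching the following consonant, while place and voice stay constant.
/q/ is a voiceless uvular stop. The following trigger /θ/ is a fricative, so /q/ must become a fricative as well.
Changing only its manner to fricative gives [χ] — the voiceless uvular fricative.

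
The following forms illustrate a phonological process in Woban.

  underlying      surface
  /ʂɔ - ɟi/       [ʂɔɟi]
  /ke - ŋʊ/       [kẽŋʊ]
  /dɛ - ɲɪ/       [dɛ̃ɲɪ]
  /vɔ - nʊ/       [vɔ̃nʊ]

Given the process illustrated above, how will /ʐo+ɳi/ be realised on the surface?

The data show regressive nasality assimilation (vowel nasalisation): /e/ → [ẽ] before /ŋ/; /ɛ/ → [ɛ̃] before /ɲ/; /ɔ/ → [ɔ̃] before /n/ — a vowel is nasalised by an immediately following nasal consonant.
No change occurs in [ʂɔɟi] because the vowel at the boundary is adjacent to an oral consonant, not a nasal (/ɔ/ next to /ɟ/).
The vowel /o/ is adjacent to the following nasal /ɳ/, so it acquires [+nasal] and surfaces as [õ].

[ʐõɳi]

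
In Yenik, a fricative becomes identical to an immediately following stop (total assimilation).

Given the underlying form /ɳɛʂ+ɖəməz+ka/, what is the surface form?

[ɳɛɖɖəməkka]

/ʂ/ is the segment targeted by the rule; it sits immediately before /ɖ/, so it assimilates completely and surfaces as [ɖ].
At the second juncture, /z/ likewise becomes [k] adjacent to /k/.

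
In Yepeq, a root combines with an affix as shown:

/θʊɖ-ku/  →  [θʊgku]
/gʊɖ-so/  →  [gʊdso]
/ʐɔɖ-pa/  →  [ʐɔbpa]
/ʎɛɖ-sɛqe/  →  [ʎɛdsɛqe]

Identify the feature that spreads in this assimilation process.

place

Comparing underlying and surface forms, /ɖ/ → [g] is the alternation; the neighbouring /k/ is constant.
/ɖ/ is retroflex while /k/ is velar; the output [g] is velar, matching the trigger — so the feature that spreads is place.
The other alternating forms pattern the same way: /ɖ/ → [d] before /s/ (retroflex → alveolar, matching alveolar); /ɖ/ → [b] before /p/ (retroflex → bilabial, matching bilabial) — only place changes, and always toward the following segment.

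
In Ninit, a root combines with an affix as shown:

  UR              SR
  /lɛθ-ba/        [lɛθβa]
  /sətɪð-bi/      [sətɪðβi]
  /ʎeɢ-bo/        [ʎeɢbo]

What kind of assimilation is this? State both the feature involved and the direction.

progressive manner assimilation

Underlying /b/ is realised as [β] next to /θ/; /θ/ itself does not change.
/b/ is a stop while /θ/ is a fricative; the output [β] is a fricative, matching the trigger — so the feature that spreads is manner.
Place and voice are unchanged, so the assimilation is partial, not total.
The same holds elsewhere in the data: /b/ → [β] after /ð/ (stop → fricative, matching a fricative) — only manner changes, and always toward the preceding segment.
Nothing changes in [ʎeɢbo]: there the adjacent consonants already agree in manner (/b/ and /ɢ/ are both stops), so this form is consistent with the same rule.
The trigger is the preceding segment, so the direction is progressive (perseverative).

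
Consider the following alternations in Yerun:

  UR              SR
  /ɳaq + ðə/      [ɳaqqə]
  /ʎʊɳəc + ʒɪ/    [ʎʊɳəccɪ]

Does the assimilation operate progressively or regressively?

progressive

The segment that alternates is /ð/, which surfaces as [q] when adjacent to /q/.
The output [q] is identical to the trigger /q/ — every feature (place, manner, voicing) has been copied — so this is total assimilation.
The other form behaves the same way: /ʒ/ → [c] after /c/ — in each case the output is a copy of the preceding consonant.
Since the segment that changes follows the conditioning segment, the assimilation is progressive.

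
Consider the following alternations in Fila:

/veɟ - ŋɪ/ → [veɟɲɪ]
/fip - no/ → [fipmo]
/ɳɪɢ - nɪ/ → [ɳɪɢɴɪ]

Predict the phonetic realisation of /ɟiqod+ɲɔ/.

[ɟiqodnɔ]

The data show progressive place assimilation: /ŋ/ → [ɲ] after /ɟ/; /n/ → [m] after /p/; /n/ → [ɴ] after /ɢ/. In each pair only place changes, matching the preceding consonant, while manner and voice stay constant.
The rule targets /ɲ/ (voiced palatal nasal), which sits after the trigger /d/ (alveolar).
Changing only its place to alveolar gives [n] — the voiced alveolar nasal.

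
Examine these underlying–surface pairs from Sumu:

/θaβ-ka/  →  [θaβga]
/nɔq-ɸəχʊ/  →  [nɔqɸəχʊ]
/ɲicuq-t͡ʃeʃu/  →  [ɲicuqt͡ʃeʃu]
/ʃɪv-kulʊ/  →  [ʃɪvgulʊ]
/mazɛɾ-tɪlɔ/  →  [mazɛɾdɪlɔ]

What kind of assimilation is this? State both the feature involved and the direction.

Underlying /k/ is realised as [g] next to /β/; /β/ itself does not change.
The change voiceless → voiced matches the voicing of the preceding /β/, identifying this as voicing assimilation.
Place and manner are unchanged, so the assimilation is partial, not total.
Checking the remaining alternations: /k/ → [g] after /v/ (voiceless → voiced, matching voiced); /t/ → [d] after /ɾ/ (voiceless → voiced, matching voiced) — only voicing changes, and always toward the preceding segment.
Nothing changes in [nɔqɸəχʊ], [ɲicuqt͡ʃeʃu]: there the adjacent consonants already agree in voicing (/ɸ/ and /q/ are both voiceless; /t͡ʃ/ and /q/ are both voiceless), so these forms are consistent with the same rule.
The trigger is the preceding segment, so the direction is progressive (perseverative).

progressive voicing assimilation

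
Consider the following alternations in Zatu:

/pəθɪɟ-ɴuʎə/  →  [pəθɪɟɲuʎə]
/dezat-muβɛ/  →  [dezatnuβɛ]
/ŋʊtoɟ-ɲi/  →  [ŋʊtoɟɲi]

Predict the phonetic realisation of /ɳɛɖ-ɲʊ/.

[ɳɛɖɳʊ]

The data show progressive place assimilation: /ɴ/ → [ɲ] after /ɟ/; /m/ → [n] after /t/. In each pair only place changes, matching the preceding consonant, while manner and voice stay constant.
Nothing changes in [ŋʊtoɟɲi]: there the adjacent consonants already agree in place (/ɲ/ and /ɟ/ are both palatal), so this form is consistent with the same rule.
The rule targets /ɲ/ (voiced palatal nasal), which sits after the trigger /ɖ/ (retroflex).
The voiced retroflex nasal is [ɳ], so /ɲ/ → [ɳ].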